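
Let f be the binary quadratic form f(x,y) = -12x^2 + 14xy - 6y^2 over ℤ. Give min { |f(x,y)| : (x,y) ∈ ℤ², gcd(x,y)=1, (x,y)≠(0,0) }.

translate: b→10 (≡-14 mod 24), so (12,-14,6)→(12,10,4)
flip: (12,10,4)→(4,-10,12)
translate: b→-2 (≡-10 mod 8), so (4,-10,12)→(4,-2,6)
reduced (well bottom): (4,-2,6) with a≤c, −a<b≤a
well minimum |f| = |-4| = 4 (negative-definite)

4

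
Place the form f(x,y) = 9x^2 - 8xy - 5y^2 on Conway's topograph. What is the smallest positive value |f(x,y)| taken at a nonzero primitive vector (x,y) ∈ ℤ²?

descent: ρ → (-5,8,9)  [lands on river]
river: ρ → (9,10,-4)
river: ρ → (-4,14,3)
river: ρ → (3,10,-12)
river: ρ → (-12,14,1)
river: ρ → (1,14,-12)
river: ρ → (-12,10,3)
river: ρ → (3,14,-4)
river: ρ → (-4,10,9)
river: ρ → (9,8,-5)
river: ρ → (-5,12,5)
river: ρ → (5,8,-9)
river: ρ → (-9,10,4)
river: ρ → (4,14,-3)
river: ρ → (-3,10,12)
river: ρ → (12,14,-1)
river: ρ → (-1,14,12)
river: ρ → (12,10,-3)
river: ρ → (-3,14,4)
river: ρ → (4,10,-9)
river: ρ → (-9,8,5)
river: ρ → (5,12,-5)
closes: descent 1, river 22
min |a| on river = 1

1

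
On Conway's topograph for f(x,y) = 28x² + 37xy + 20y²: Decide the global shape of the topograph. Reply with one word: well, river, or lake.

D = b²−4ac = 37² − 4·28·20 = -871
D < 0 ⇒ definite ⇒ every region one sign ⇒ single well

well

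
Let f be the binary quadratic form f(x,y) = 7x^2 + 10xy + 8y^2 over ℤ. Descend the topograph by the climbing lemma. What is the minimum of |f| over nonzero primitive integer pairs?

translate: b→-4 (≡10 mod 14), so (7,10,8)→(7,-4,5)
flip: (7,-4,5)→(5,4,7)
reduced (well bottom): (5,4,7) with a≤c, −a<b≤a
well minimum = a = 5

5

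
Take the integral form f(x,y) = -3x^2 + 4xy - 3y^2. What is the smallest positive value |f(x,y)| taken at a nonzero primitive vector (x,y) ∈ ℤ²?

translate: b→2 (≡-4 mod 6), so (3,-4,3)→(3,2,2)
flip: (3,2,2)→(2,-2,3)
translate: b→2 (≡-2 mod 4), so (2,-2,3)→(2,2,3)
reduced (well bottom): (2,2,3) with a≤c, −a<b≤a
well minimum |f| = |-2| = 2 (negative-definite)

2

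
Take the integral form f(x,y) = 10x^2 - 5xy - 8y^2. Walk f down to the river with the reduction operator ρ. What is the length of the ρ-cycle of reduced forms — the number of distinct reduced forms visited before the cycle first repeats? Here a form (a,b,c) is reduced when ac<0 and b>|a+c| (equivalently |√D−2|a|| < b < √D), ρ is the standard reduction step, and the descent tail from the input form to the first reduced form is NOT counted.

D = 345, ⌊√D⌋ = 18
descent: ρ → (-8,5,10)  [lands on river]
river: ρ → (10,15,-3)
river: ρ → (-3,15,10)
river: ρ → (10,5,-8)
river: ρ → (-8,11,7)
river: ρ → (7,17,-2)
river: ρ → (-2,15,15)
river: ρ → (15,15,-2)
river: ρ → (-2,17,7)
river: ρ → (7,11,-8)
ρ-cycle length = 10 (tail of 1 descent step not counted)

10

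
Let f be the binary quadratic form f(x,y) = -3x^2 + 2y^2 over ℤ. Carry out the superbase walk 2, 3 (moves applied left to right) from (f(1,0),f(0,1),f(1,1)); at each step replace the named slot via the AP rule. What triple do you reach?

start (-3,2,-1) = (f(1,0),f(0,1),f(1,1))
replace slot 2: 2·((-3)+(-1)) − 2 = -10 → (-3,-10,-1)
replace slot 3: 2·((-3)+(-10)) − (-1) = -25 → (-3,-10,-25)

-3,-10,-25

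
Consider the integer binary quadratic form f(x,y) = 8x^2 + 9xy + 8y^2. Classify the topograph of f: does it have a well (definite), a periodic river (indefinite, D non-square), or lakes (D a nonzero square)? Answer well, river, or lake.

D = b²−4ac = 9² − 4·8·8 = -175
D < 0 ⇒ definite ⇒ every region one sign ⇒ single well

well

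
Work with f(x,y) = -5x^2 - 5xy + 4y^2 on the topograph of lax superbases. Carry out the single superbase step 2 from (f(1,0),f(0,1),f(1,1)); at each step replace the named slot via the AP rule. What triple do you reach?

start (-5,4,-6) = (f(1,0),f(0,1),f(1,1))
replace slot 2: 2·((-5)+(-6)) − 4 = -26 → (-5,-26,-6)

-5,-26,-6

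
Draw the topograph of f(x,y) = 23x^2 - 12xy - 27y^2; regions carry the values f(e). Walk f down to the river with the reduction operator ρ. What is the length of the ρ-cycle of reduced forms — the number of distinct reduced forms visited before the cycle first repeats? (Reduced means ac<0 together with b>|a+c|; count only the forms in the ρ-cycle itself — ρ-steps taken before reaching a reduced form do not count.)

D = 2628, ⌊√D⌋ = 51
descent: ρ → (-27,12,23)  [lands on river]
river: ρ → (23,34,-16)
river: ρ → (-16,30,27)
river: ρ → (27,24,-19)
river: ρ → (-19,14,32)
river: ρ → (32,50,-1)
river: ρ → (-1,50,32)
river: ρ → (32,14,-19)
river: ρ → (-19,24,27)
river: ρ → (27,30,-16)
river: ρ → (-16,34,23)
river: ρ → (23,12,-27)
river: ρ → (-27,42,8)
river: ρ → (8,38,-37)
river: ρ → (-37,36,9)
river: ρ → (9,36,-37)
river: ρ → (-37,38,8)
river: ρ → (8,42,-27)
ρ-cycle length = 18 (tail of 1 descent step not counted)

18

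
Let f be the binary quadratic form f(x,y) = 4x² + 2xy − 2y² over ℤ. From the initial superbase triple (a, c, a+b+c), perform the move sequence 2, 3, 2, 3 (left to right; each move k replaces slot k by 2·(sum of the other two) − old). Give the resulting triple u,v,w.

start (4,-2,4) = (f(1,0),f(0,1),f(1,1))
replace slot 2: 2·(4+4) − (-2) = 18 → (4,18,4)
replace slot 3: 2·(4+18) − 4 = 40 → (4,18,40)
replace slot 2: 2·(4+40) − 18 = 70 → (4,70,40)
replace slot 3: 2·(4+70) − 40 = 108 → (4,70,108)

4,70,108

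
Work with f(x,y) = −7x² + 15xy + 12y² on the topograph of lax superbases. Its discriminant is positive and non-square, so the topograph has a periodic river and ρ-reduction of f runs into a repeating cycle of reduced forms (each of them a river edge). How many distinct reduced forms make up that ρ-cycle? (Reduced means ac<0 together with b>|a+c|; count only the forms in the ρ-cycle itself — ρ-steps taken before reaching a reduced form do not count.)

D = 561, ⌊√D⌋ = 23
river: ρ → (12,9,-10)
river: ρ → (-10,11,11)
river: ρ → (11,11,-10)
river: ρ → (-10,9,12)
river: ρ → (12,15,-7)
river: ρ → (-7,13,14)
river: ρ → (14,15,-6)
river: ρ → (-6,21,5)
river: ρ → (5,19,-10)
river: ρ → (-10,21,3)
river: ρ → (3,21,-10)
river: ρ → (-10,19,5)
river: ρ → (5,21,-6)
river: ρ → (-6,15,14)
river: ρ → (14,13,-7)
river: ρ → (-7,15,12)
ρ-cycle length = 16 (tail of 0 descent steps not counted)

16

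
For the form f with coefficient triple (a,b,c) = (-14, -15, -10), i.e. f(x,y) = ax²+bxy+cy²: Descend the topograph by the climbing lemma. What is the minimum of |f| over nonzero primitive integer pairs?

translate: b→-13 (≡15 mod 28), so (14,15,10)→(14,-13,9)
flip: (14,-13,9)→(9,13,14)
translate: b→-5 (≡13 mod 18), so (9,13,14)→(9,-5,10)
reduced (well bottom): (9,-5,10) with a≤c, −a<b≤a
well minimum |f| = |-9| = 9 (negative-definite)

9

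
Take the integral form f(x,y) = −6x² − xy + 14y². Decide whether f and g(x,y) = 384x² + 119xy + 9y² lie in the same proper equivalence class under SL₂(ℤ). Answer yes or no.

D₁ = 337, D₂ = 337
river cycle of f (length 42): (-6, 11, 9), (9, 7, -8), (-8, 9, 8), (8, 7, -9), (-9, 11, 6), (6, 13, -7), (-7, 15, 4), (4, 17, -3), (-3, 13, 14), (14, 15, -2), … (32 more)
river cycle of g (length 42): (9, 7, -8), (-8, 9, 8), (8, 7, -9), (-9, 11, 6), (6, 13, -7), (-7, 15, 4), (4, 17, -3), (-3, 13, 14), (14, 15, -2), (-2, 17, 6), … (32 more)
cycles coincide ⇒ equivalent

yes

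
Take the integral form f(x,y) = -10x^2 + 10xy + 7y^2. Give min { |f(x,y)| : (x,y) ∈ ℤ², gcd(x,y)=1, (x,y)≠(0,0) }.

river: ρ → (7,18,-2)
river: ρ → (-2,18,7)
river: ρ → (7,10,-10)
river: ρ → (-10,10,7)
closes: descent 0, river 4
min |a| on river = 2

2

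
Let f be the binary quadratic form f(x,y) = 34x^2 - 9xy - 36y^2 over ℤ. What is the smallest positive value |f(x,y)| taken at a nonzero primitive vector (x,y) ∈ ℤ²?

descent: ρ → (-36,9,34)  [lands on river]
river: ρ → (34,59,-11)
river: ρ → (-11,51,54)
river: ρ → (54,57,-8)
river: ρ → (-8,55,61)
river: ρ → (61,67,-2)
river: ρ → (-2,69,27)
river: ρ → (27,39,-32)
river: ρ → (-32,25,34)
river: ρ → (34,43,-23)
river: ρ → (-23,49,28)
river: ρ → (28,63,-9)
river: ρ → (-9,63,28)
river: ρ → (28,49,-23)
river: ρ → (-23,43,34)
river: ρ → (34,25,-32)
river: ρ → (-32,39,27)
river: ρ → (27,69,-2)
river: ρ → (-2,67,61)
river: ρ → (61,55,-8)
river: ρ → (-8,57,54)
river: ρ → (54,51,-11)
river: ρ → (-11,59,34)
river: ρ → (34,9,-36)
river: ρ → (-36,63,7)
river: ρ → (7,63,-36)
closes: descent 1, river 26
min |a| on river = 2

2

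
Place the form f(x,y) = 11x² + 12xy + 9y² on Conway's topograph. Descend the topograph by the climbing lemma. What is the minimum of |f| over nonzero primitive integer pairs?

translate: b→-10 (≡12 mod 22), so (11,12,9)→(11,-10,8)
flip: (11,-10,8)→(8,10,11)
translate: b→-6 (≡10 mod 16), so (8,10,11)→(8,-6,9)
reduced (well bottom): (8,-6,9) with a≤c, −a<b≤a
well minimum = a = 8

8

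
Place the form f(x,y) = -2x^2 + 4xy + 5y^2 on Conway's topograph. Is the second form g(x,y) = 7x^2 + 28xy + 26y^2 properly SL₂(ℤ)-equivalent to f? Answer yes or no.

D₁ = 56, D₂ = 56
river cycle of f (length 4): (5, 6, -1), (-1, 6, 5), (5, 4, -2), (-2, 4, 5)
river cycle of g (length 4): (5, 6, -1), (-1, 6, 5), (5, 4, -2), (-2, 4, 5)
cycles coincide ⇒ equivalent

yes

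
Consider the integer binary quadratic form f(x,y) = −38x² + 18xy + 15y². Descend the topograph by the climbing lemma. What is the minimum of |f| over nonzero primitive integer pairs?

descent: ρ → (15,42,-14)  [lands on river]
river: ρ → (-14,42,15)
river: ρ → (15,48,-5)
river: ρ → (-5,42,42)
river: ρ → (42,42,-5)
river: ρ → (-5,48,15)
closes: descent 1, river 6
min |a| on river = 5

5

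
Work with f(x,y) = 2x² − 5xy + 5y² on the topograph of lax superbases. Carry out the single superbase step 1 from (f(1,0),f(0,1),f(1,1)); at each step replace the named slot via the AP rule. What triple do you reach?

start (2,5,2) = (f(1,0),f(0,1),f(1,1))
replace slot 1: 2·(5+2) − 2 = 12 → (12,5,2)

12,5,2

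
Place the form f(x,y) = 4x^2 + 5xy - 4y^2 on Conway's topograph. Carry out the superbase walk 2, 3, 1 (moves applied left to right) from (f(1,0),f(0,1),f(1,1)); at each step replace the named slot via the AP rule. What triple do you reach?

start (4,-4,5) = (f(1,0),f(0,1),f(1,1))
replace slot 2: 2·(4+5) − (-4) = 22 → (4,22,5)
replace slot 3: 2·(4+22) − 5 = 47 → (4,22,47)
replace slot 1: 2·(22+47) − 4 = 134 → (134,22,47)

134,22,47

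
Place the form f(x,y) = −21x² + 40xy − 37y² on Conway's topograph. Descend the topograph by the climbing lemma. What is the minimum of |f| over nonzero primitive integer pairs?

translate: b→2 (≡-40 mod 42), so (21,-40,37)→(21,2,18)
flip: (21,2,18)→(18,-2,21)
reduced (well bottom): (18,-2,21) with a≤c, −a<b≤a
well minimum |f| = |-18| = 18 (negative-definite)

18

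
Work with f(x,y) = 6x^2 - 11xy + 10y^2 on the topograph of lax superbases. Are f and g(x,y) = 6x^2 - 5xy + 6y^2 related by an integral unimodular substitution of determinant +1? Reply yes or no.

D₁ = -119, D₂ = -119
f: translate: b→1 (≡-11 mod 12), so (6,-11,10)→(6,1,5)
f: flip: (6,1,5)→(5,-1,6)
f: reduced (well bottom): (5,-1,6) with a≤c, −a<b≤a
g: flip: (6,-5,6)→(6,5,6)
g: reduced (well bottom): (6,5,6) with a≤c, −a<b≤a
reduced forms (5, -1, 6) vs (6, 5, 6) ⇒ inequivalent

no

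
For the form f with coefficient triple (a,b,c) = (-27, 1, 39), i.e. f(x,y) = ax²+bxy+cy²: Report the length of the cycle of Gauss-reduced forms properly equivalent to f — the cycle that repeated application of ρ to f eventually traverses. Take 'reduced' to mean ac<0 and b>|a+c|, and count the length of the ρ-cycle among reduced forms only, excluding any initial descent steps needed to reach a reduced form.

D = 4213, ⌊√D⌋ = 64
descent: ρ → (39,-1,-27)
descent: ρ → (-27,55,11)  [lands on river]
river: ρ → (11,55,-27)
river: ρ → (-27,53,13)
river: ρ → (13,51,-31)
river: ρ → (-31,11,33)
river: ρ → (33,55,-9)
river: ρ → (-9,53,39)
river: ρ → (39,25,-23)
river: ρ → (-23,21,41)
river: ρ → (41,61,-3)
river: ρ → (-3,59,61)
river: ρ → (61,63,-1)
river: ρ → (-1,63,61)
river: ρ → (61,59,-3)
river: ρ → (-3,61,41)
river: ρ → (41,21,-23)
river: ρ → (-23,25,39)
river: ρ → (39,53,-9)
river: ρ → (-9,55,33)
river: ρ → (33,11,-31)
river: ρ → (-31,51,13)
river: ρ → (13,53,-27)
ρ-cycle length = 22 (tail of 2 descent steps not counted)

22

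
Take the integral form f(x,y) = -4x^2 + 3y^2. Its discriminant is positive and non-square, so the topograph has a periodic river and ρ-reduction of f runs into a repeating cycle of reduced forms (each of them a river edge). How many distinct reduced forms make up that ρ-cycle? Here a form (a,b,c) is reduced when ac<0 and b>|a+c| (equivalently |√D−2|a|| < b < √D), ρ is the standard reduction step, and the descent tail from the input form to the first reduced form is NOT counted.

D = 48, ⌊√D⌋ = 6
descent: ρ → (3,6,-1)  [lands on river]
river: ρ → (-1,6,3)
ρ-cycle length = 2 (tail of 1 descent step not counted)

2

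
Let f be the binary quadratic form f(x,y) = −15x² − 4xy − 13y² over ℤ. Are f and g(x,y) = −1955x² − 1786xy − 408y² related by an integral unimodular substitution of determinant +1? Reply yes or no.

D₁ = -764, D₂ = -764
f is negative-definite; reduce −f:
−f: flip: (15,4,13)→(13,-4,15)
−f: reduced (well bottom): (13,-4,15) with a≤c, −a<b≤a
flip sign back: reduced form of f is (-13,4,-15)
g is negative-definite; reduce −g:
−g: flip: (1955,1786,408)→(408,-1786,1955)
−g: translate: b→-154 (≡-1786 mod 816), so (408,-1786,1955)→(408,-154,15)
−g: flip: (408,-154,15)→(15,154,408)
−g: translate: b→4 (≡154 mod 30), so (15,154,408)→(15,4,13)
−g: flip: (15,4,13)→(13,-4,15)
−g: reduced (well bottom): (13,-4,15) with a≤c, −a<b≤a
flip sign back: reduced form of g is (-13,4,-15)
reduced forms (-13, 4, -15) vs (-13, 4, -15) ⇒ equivalent

yes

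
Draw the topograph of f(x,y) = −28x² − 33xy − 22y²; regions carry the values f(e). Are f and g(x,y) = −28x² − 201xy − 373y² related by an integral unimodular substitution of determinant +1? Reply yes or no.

D₁ = -1375, D₂ = -1375
f is negative-definite; reduce −f:
−f: translate: b→-23 (≡33 mod 56), so (28,33,22)→(28,-23,17)
−f: flip: (28,-23,17)→(17,23,28)
−f: translate: b→-11 (≡23 mod 34), so (17,23,28)→(17,-11,22)
−f: reduced (well bottom): (17,-11,22) with a≤c, −a<b≤a
flip sign back: reduced form of f is (-17,11,-22)
g is negative-definite; reduce −g:
−g: translate: b→-23 (≡201 mod 56), so (28,201,373)→(28,-23,17)
−g: flip: (28,-23,17)→(17,23,28)
−g: translate: b→-11 (≡23 mod 34), so (17,23,28)→(17,-11,22)
−g: reduced (well bottom): (17,-11,22) with a≤c, −a<b≤a
flip sign back: reduced form of g is (-17,11,-22)
reduced forms (-17, 11, -22) vs (-17, 11, -22) ⇒ equivalent

yes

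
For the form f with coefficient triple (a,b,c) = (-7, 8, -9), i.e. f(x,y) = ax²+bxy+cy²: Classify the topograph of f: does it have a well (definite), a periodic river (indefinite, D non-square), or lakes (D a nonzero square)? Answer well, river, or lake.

D = b²−4ac = 8² − 4·(-7)·(-9) = -188
D < 0 ⇒ definite ⇒ every region one sign ⇒ single well

well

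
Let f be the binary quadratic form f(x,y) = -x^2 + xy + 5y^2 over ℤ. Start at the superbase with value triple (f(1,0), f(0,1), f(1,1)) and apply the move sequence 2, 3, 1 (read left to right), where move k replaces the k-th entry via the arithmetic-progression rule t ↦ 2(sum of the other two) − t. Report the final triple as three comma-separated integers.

start (-1,5,5) = (f(1,0),f(0,1),f(1,1))
replace slot 2: 2·((-1)+5) − 5 = 3 → (-1,3,5)
replace slot 3: 2·((-1)+3) − 5 = -1 → (-1,3,-1)
replace slot 1: 2·(3+(-1)) − (-1) = 5 → (5,3,-1)

5,3,-1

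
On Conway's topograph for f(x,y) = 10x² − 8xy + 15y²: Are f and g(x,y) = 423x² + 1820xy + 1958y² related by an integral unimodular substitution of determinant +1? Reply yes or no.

D₁ = -536, D₂ = -536
f: reduced (well bottom): (10,-8,15) with a≤c, −a<b≤a
g: translate: b→128 (≡1820 mod 846), so (423,1820,1958)→(423,128,10)
g: flip: (423,128,10)→(10,-128,423)
g: translate: b→-8 (≡-128 mod 20), so (10,-128,423)→(10,-8,15)
g: reduced (well bottom): (10,-8,15) with a≤c, −a<b≤a
reduced forms (10, -8, 15) vs (10, -8, 15) ⇒ equivalent

yes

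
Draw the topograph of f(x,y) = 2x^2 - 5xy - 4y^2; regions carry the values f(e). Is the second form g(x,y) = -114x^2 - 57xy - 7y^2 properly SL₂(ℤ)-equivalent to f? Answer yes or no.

D₁ = 57, D₂ = 57
river cycle of f (length 6): (-4, 5, 2), (2, 7, -1), (-1, 7, 2), (2, 5, -4), (-4, 3, 3), (3, 3, -4)
river cycle of g (length 6): (2, 7, -1), (-1, 7, 2), (2, 5, -4), (-4, 3, 3), (3, 3, -4), (-4, 5, 2)
cycles coincide ⇒ equivalent

yes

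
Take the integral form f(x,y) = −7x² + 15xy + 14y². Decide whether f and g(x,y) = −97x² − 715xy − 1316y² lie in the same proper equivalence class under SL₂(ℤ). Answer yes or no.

D₁ = 617, D₂ = 617
river cycle of f (length 34): (14, 13, -8), (-8, 19, 8), (8, 13, -14), (-14, 15, 7), (7, 13, -16), (-16, 19, 4), (4, 21, -11), (-11, 23, 2), (2, 21, -22), (-22, 23, 1), … (24 more)
river cycle of g (length 34): (-8, 19, 8), (8, 13, -14), (-14, 15, 7), (7, 13, -16), (-16, 19, 4), (4, 21, -11), (-11, 23, 2), (2, 21, -22), (-22, 23, 1), (1, 23, -22), … (24 more)
cycles coincide ⇒ equivalent

yes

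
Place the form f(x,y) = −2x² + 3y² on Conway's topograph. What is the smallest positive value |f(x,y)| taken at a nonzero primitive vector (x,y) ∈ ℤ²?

descent: ρ → (3,0,-2)
descent: ρ → (-2,4,1)  [lands on river]
river: ρ → (1,4,-2)
closes: descent 2, river 2
min |a| on river = 1

1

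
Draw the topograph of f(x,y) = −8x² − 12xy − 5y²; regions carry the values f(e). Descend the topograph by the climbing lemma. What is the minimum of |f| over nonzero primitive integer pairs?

translate: b→-4 (≡12 mod 16), so (8,12,5)→(8,-4,1)
flip: (8,-4,1)→(1,4,8)
translate: b→0 (≡4 mod 2), so (1,4,8)→(1,0,4)
reduced (well bottom): (1,0,4) with a≤c, −a<b≤a
well minimum |f| = |-1| = 1 (negative-definite)

1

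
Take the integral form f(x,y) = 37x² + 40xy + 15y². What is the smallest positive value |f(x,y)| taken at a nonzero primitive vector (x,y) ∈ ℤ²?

translate: b→-34 (≡40 mod 74), so (37,40,15)→(37,-34,12)
flip: (37,-34,12)→(12,34,37)
translate: b→10 (≡34 mod 24), so (12,34,37)→(12,10,15)
reduced (well bottom): (12,10,15) with a≤c, −a<b≤a
well minimum = a = 12

12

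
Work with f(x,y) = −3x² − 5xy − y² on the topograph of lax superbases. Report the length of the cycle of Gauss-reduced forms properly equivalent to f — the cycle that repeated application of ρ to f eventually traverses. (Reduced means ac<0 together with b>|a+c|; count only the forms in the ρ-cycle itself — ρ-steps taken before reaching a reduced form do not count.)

D = 13, ⌊√D⌋ = 3
descent: ρ → (-1,3,1)  [lands on river]
river: ρ → (1,3,-1)
ρ-cycle length = 2 (tail of 1 descent step not counted)

2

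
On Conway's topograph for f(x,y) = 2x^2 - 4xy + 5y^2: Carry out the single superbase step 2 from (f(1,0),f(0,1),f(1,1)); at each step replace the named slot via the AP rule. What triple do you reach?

start (2,5,3) = (f(1,0),f(0,1),f(1,1))
replace slot 2: 2·(2+3) − 5 = 5 → (2,5,3)

2,5,3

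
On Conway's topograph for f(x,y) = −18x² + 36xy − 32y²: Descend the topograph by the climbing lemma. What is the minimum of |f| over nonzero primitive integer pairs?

translate: b→0 (≡-36 mod 36), so (18,-36,32)→(18,0,14)
flip: (18,0,14)→(14,0,18)
reduced (well bottom): (14,0,18) with a≤c, −a<b≤a
well minimum |f| = |-14| = 14 (negative-definite)

14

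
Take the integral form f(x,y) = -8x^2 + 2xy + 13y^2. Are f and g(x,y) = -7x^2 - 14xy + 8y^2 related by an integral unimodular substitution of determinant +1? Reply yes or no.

D₁ = 420, D₂ = 420
river cycle of f (length 4): (-8, 18, 3), (3, 18, -8), (-8, 14, 7), (7, 14, -8)
river cycle of g (length 4): (8, 14, -7), (-7, 14, 8), (8, 18, -3), (-3, 18, 8)
cycles differ ⇒ inequivalent

no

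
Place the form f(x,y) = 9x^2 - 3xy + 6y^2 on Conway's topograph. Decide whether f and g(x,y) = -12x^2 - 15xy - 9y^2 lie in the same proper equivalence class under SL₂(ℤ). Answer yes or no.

D₁ = -207, D₂ = -207
f: flip: (9,-3,6)→(6,3,9)
f: reduced (well bottom): (6,3,9) with a≤c, −a<b≤a
g is negative-definite; reduce −g:
−g: translate: b→-9 (≡15 mod 24), so (12,15,9)→(12,-9,6)
−g: flip: (12,-9,6)→(6,9,12)
−g: translate: b→-3 (≡9 mod 12), so (6,9,12)→(6,-3,9)
−g: reduced (well bottom): (6,-3,9) with a≤c, −a<b≤a
flip sign back: reduced form of g is (-6,3,-9)
reduced forms (6, 3, 9) vs (-6, 3, -9) ⇒ inequivalent

no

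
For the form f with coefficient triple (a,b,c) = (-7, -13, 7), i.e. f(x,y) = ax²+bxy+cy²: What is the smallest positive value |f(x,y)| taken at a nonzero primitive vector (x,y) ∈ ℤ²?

descent: ρ → (7,13,-7)  [lands on river]
river: ρ → (-7,15,5)
river: ρ → (5,15,-7)
river: ρ → (-7,13,7)
river: ρ → (7,15,-5)
river: ρ → (-5,15,7)
closes: descent 1, river 6
min |a| on river = 5

5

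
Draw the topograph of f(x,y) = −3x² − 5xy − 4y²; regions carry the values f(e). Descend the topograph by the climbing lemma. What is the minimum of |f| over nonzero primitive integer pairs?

translate: b→-1 (≡5 mod 6), so (3,5,4)→(3,-1,2)
flip: (3,-1,2)→(2,1,3)
reduced (well bottom): (2,1,3) with a≤c, −a<b≤a
well minimum |f| = |-2| = 2 (negative-definite)

2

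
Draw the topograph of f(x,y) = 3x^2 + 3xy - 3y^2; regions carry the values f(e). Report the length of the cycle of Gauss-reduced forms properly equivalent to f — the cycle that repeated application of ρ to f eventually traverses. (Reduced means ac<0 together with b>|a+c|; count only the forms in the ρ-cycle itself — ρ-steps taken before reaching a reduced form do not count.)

D = 45, ⌊√D⌋ = 6
river: ρ → (-3,3,3)
river: ρ → (3,3,-3)
ρ-cycle length = 2 (tail of 0 descent steps not counted)

2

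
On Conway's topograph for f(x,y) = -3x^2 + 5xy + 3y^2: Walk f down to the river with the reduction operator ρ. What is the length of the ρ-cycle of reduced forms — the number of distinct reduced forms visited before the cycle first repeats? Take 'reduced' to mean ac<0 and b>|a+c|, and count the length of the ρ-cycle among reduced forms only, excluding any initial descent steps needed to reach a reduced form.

D = 61, ⌊√D⌋ = 7
river: ρ → (3,7,-1)
river: ρ → (-1,7,3)
river: ρ → (3,5,-3)
river: ρ → (-3,7,1)
river: ρ → (1,7,-3)
river: ρ → (-3,5,3)
ρ-cycle length = 6 (tail of 0 descent steps not counted)

6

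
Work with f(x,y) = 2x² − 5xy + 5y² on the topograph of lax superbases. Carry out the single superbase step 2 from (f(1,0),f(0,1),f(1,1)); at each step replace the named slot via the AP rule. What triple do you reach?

start (2,5,2) = (f(1,0),f(0,1),f(1,1))
replace slot 2: 2·(2+2) − 5 = 3 → (2,3,2)

2,3,2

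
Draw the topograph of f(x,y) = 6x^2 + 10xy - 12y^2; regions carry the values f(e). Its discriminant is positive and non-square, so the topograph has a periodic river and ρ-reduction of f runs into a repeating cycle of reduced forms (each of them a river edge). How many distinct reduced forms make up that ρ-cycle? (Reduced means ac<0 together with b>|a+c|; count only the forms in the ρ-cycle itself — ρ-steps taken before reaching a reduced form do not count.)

D = 388, ⌊√D⌋ = 19
river: ρ → (-12,14,4)
river: ρ → (4,18,-4)
river: ρ → (-4,14,12)
river: ρ → (12,10,-6)
river: ρ → (-6,14,8)
river: ρ → (8,18,-2)
river: ρ → (-2,18,8)
river: ρ → (8,14,-6)
river: ρ → (-6,10,12)
river: ρ → (12,14,-4)
river: ρ → (-4,18,4)
river: ρ → (4,14,-12)
river: ρ → (-12,10,6)
river: ρ → (6,14,-8)
river: ρ → (-8,18,2)
river: ρ → (2,18,-8)
river: ρ → (-8,14,6)
river: ρ → (6,10,-12)
ρ-cycle length = 18 (tail of 0 descent steps not counted)

18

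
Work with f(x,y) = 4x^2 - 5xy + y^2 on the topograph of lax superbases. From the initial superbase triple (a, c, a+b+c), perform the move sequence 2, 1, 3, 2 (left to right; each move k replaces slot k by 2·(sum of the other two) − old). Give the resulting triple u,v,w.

start (4,1,0) = (f(1,0),f(0,1),f(1,1))
replace slot 2: 2·(4+0) − 1 = 7 → (4,7,0)
replace slot 1: 2·(7+0) − 4 = 10 → (10,7,0)
replace slot 3: 2·(10+7) − 0 = 34 → (10,7,34)
replace slot 2: 2·(10+34) − 7 = 81 → (10,81,34)

10,81,34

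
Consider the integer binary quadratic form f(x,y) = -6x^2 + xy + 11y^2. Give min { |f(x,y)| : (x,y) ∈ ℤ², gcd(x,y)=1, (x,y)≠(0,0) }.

descent: ρ → (11,-1,-6)
descent: ρ → (-6,13,4)  [lands on river]
river: ρ → (4,11,-9)
river: ρ → (-9,7,6)
river: ρ → (6,5,-10)
river: ρ → (-10,15,1)
river: ρ → (1,15,-10)
river: ρ → (-10,5,6)
river: ρ → (6,7,-9)
river: ρ → (-9,11,4)
river: ρ → (4,13,-6)
river: ρ → (-6,11,6)
river: ρ → (6,13,-4)
river: ρ → (-4,11,9)
river: ρ → (9,7,-6)
river: ρ → (-6,5,10)
river: ρ → (10,15,-1)
river: ρ → (-1,15,10)
river: ρ → (10,5,-6)
river: ρ → (-6,7,9)
river: ρ → (9,11,-4)
river: ρ → (-4,13,6)
river: ρ → (6,11,-6)
closes: descent 2, river 22
min |a| on river = 1

1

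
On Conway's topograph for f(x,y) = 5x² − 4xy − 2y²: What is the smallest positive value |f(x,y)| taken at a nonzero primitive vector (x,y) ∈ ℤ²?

descent: ρ → (-2,4,5)  [lands on river]
river: ρ → (5,6,-1)
river: ρ → (-1,6,5)
river: ρ → (5,4,-2)
closes: descent 1, river 4
min |a| on river = 1

1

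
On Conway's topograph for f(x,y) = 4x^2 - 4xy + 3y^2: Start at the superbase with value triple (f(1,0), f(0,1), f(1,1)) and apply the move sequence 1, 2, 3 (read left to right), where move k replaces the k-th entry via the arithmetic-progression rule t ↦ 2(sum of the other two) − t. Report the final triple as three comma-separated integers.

start (4,3,3) = (f(1,0),f(0,1),f(1,1))
replace slot 1: 2·(3+3) − 4 = 8 → (8,3,3)
replace slot 2: 2·(8+3) − 3 = 19 → (8,19,3)
replace slot 3: 2·(8+19) − 3 = 51 → (8,19,51)

8,19,51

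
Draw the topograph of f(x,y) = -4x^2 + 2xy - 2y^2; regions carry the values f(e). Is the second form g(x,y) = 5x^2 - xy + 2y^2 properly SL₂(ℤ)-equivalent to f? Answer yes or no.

D₁ = -28, D₂ = -39
discriminants differ ⇒ not SL₂(ℤ)-equivalent

no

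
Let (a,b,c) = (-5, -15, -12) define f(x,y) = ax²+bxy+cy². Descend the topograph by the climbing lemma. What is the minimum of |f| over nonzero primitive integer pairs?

translate: b→5 (≡15 mod 10), so (5,15,12)→(5,5,2)
flip: (5,5,2)→(2,-5,5)
translate: b→-1 (≡-5 mod 4), so (2,-5,5)→(2,-1,2)
flip: (2,-1,2)→(2,1,2)
reduced (well bottom): (2,1,2) with a≤c, −a<b≤a
well minimum |f| = |-2| = 2 (negative-definite)

2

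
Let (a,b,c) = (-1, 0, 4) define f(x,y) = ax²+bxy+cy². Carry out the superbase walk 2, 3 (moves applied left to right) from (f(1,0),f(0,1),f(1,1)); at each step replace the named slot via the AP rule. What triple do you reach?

start (-1,4,3) = (f(1,0),f(0,1),f(1,1))
replace slot 2: 2·((-1)+3) − 4 = 0 → (-1,0,3)
replace slot 3: 2·((-1)+0) − 3 = -5 → (-1,0,-5)

-1,0,-5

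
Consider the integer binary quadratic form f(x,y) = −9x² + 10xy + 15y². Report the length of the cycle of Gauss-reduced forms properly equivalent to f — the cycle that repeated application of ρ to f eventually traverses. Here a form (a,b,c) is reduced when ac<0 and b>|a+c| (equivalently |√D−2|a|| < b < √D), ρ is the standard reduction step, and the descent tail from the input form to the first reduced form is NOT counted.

D = 640, ⌊√D⌋ = 25
river: ρ → (15,20,-4)
river: ρ → (-4,20,15)
river: ρ → (15,10,-9)
river: ρ → (-9,8,16)
river: ρ → (16,24,-1)
river: ρ → (-1,24,16)
river: ρ → (16,8,-9)
river: ρ → (-9,10,15)
ρ-cycle length = 8 (tail of 0 descent steps not counted)

8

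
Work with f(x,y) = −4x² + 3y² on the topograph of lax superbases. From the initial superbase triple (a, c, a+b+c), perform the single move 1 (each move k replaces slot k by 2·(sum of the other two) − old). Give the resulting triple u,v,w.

start (-4,3,-1) = (f(1,0),f(0,1),f(1,1))
replace slot 1: 2·(3+(-1)) − (-4) = 8 → (8,3,-1)

8,3,-1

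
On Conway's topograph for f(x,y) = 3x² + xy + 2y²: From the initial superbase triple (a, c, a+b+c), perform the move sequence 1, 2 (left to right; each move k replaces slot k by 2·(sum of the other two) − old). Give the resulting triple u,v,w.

start (3,2,6) = (f(1,0),f(0,1),f(1,1))
replace slot 1: 2·(2+6) − 3 = 13 → (13,2,6)
replace slot 2: 2·(13+6) − 2 = 36 → (13,36,6)

13,36,6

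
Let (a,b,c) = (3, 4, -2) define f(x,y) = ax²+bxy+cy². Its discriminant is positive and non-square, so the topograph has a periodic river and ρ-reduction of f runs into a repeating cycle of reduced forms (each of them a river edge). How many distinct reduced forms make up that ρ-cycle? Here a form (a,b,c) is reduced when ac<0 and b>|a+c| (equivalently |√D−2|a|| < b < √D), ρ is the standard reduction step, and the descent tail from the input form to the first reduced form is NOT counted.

D = 40, ⌊√D⌋ = 6
river: ρ → (-2,4,3)
river: ρ → (3,2,-3)
river: ρ → (-3,4,2)
river: ρ → (2,4,-3)
river: ρ → (-3,2,3)
river: ρ → (3,4,-2)
ρ-cycle length = 6 (tail of 0 descent steps not counted)

6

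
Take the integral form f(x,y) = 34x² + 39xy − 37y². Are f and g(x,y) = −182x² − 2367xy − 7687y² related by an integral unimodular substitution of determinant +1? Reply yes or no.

D₁ = 6553, D₂ = 6553
river cycle of f (length 218): (-37, 35, 36), (36, 37, -36), (-36, 35, 37), (37, 39, -34), (-34, 29, 42), (42, 55, -21), (-21, 71, 18), (18, 73, -17), (-17, 63, 38), (38, 13, -42), … (208 more)
river cycle of g (length 218): (-36, 35, 37), (37, 39, -34), (-34, 29, 42), (42, 55, -21), (-21, 71, 18), (18, 73, -17), (-17, 63, 38), (38, 13, -42), (-42, 71, 9), (9, 73, -34), … (208 more)
cycles coincide ⇒ equivalent

yes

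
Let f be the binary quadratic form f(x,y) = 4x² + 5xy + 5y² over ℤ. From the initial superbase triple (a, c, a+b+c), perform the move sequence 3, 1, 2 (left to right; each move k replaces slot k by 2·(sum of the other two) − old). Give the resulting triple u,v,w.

start (4,5,14) = (f(1,0),f(0,1),f(1,1))
replace slot 3: 2·(4+5) − 14 = 4 → (4,5,4)
replace slot 1: 2·(5+4) − 4 = 14 → (14,5,4)
replace slot 2: 2·(14+4) − 5 = 31 → (14,31,4)

14,31,4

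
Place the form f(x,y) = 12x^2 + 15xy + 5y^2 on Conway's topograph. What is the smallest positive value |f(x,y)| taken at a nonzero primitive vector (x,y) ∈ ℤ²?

translate: b→-9 (≡15 mod 24), so (12,15,5)→(12,-9,2)
flip: (12,-9,2)→(2,9,12)
translate: b→1 (≡9 mod 4), so (2,9,12)→(2,1,2)
reduced (well bottom): (2,1,2) with a≤c, −a<b≤a
well minimum = a = 2

2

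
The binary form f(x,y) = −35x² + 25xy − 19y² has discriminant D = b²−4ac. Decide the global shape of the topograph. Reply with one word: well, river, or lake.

D = b²−4ac = 25² − 4·(-35)·(-19) = -2035
D < 0 ⇒ definite ⇒ every region one sign ⇒ single well

well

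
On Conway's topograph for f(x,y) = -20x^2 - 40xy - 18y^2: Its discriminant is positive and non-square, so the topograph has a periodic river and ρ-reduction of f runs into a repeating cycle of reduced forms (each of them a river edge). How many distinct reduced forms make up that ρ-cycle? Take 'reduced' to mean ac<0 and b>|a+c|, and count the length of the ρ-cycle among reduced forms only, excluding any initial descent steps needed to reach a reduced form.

D = 160, ⌊√D⌋ = 12
descent: ρ → (-18,4,2)
descent: ρ → (2,12,-2)  [lands on river]
river: ρ → (-2,12,2)
ρ-cycle length = 2 (tail of 2 descent steps not counted)

2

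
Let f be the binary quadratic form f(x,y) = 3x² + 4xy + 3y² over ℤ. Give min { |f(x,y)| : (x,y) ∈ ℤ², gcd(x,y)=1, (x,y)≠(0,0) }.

translate: b→-2 (≡4 mod 6), so (3,4,3)→(3,-2,2)
flip: (3,-2,2)→(2,2,3)
reduced (well bottom): (2,2,3) with a≤c, −a<b≤a
well minimum = a = 2

2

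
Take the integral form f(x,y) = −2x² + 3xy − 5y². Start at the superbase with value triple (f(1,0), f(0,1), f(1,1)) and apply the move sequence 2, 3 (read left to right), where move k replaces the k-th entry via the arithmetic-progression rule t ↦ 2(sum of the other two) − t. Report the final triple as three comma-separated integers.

start (-2,-5,-4) = (f(1,0),f(0,1),f(1,1))
replace slot 2: 2·((-2)+(-4)) − (-5) = -7 → (-2,-7,-4)
replace slot 3: 2·((-2)+(-7)) − (-4) = -14 → (-2,-7,-14)

-2,-7,-14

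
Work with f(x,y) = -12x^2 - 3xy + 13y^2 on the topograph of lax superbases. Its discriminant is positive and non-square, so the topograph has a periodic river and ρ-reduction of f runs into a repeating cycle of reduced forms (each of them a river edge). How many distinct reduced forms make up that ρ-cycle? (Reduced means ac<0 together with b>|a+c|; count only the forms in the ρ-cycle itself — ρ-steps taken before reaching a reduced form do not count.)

D = 633, ⌊√D⌋ = 25
descent: ρ → (13,3,-12)  [lands on river]
river: ρ → (-12,21,4)
river: ρ → (4,19,-17)
river: ρ → (-17,15,6)
river: ρ → (6,21,-8)
river: ρ → (-8,11,16)
river: ρ → (16,21,-3)
river: ρ → (-3,21,16)
river: ρ → (16,11,-8)
river: ρ → (-8,21,6)
river: ρ → (6,15,-17)
river: ρ → (-17,19,4)
river: ρ → (4,21,-12)
river: ρ → (-12,3,13)
river: ρ → (13,23,-2)
river: ρ → (-2,25,1)
river: ρ → (1,25,-2)
river: ρ → (-2,23,13)
ρ-cycle length = 18 (tail of 1 descent step not counted)

18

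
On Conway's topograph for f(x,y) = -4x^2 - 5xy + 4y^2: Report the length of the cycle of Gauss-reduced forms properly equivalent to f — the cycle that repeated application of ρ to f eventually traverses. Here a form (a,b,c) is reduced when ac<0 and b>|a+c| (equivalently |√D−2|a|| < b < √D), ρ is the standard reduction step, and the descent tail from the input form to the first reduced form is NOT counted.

D = 89, ⌊√D⌋ = 9
descent: ρ → (4,5,-4)  [lands on river]
river: ρ → (-4,3,5)
river: ρ → (5,7,-2)
river: ρ → (-2,9,1)
river: ρ → (1,9,-2)
river: ρ → (-2,7,5)
river: ρ → (5,3,-4)
river: ρ → (-4,5,4)
river: ρ → (4,3,-5)
river: ρ → (-5,7,2)
river: ρ → (2,9,-1)
river: ρ → (-1,9,2)
river: ρ → (2,7,-5)
river: ρ → (-5,3,4)
ρ-cycle length = 14 (tail of 1 descent step not counted)

14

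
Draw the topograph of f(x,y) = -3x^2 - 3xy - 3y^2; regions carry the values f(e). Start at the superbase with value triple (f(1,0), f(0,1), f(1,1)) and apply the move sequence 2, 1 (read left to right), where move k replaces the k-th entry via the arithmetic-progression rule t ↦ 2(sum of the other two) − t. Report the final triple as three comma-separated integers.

start (-3,-3,-9) = (f(1,0),f(0,1),f(1,1))
replace slot 2: 2·((-3)+(-9)) − (-3) = -21 → (-3,-21,-9)
replace slot 1: 2·((-21)+(-9)) − (-3) = -57 → (-57,-21,-9)

-57,-21,-9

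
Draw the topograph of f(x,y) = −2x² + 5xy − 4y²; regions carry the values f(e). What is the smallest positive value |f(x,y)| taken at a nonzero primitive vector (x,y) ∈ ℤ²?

translate: b→-1 (≡-5 mod 4), so (2,-5,4)→(2,-1,1)
flip: (2,-1,1)→(1,1,2)
reduced (well bottom): (1,1,2) with a≤c, −a<b≤a
well minimum |f| = |-1| = 1 (negative-definite)

1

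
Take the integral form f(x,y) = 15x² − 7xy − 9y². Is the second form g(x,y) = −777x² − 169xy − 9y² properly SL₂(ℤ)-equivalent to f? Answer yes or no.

D₁ = 589, D₂ = 589
river cycle of f (length 16): (-9, 7, 15), (15, 23, -1), (-1, 23, 15), (15, 7, -9), (-9, 11, 13), (13, 15, -7), (-7, 13, 15), (15, 17, -5), (-5, 23, 3), (3, 19, -19), … (6 more)
river cycle of g (length 16): (-9, 7, 15), (15, 23, -1), (-1, 23, 15), (15, 7, -9), (-9, 11, 13), (13, 15, -7), (-7, 13, 15), (15, 17, -5), (-5, 23, 3), (3, 19, -19), … (6 more)
cycles coincide ⇒ equivalent

yes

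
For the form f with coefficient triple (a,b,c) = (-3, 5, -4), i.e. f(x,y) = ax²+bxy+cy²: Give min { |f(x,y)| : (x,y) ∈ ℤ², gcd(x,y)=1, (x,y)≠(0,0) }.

translate: b→1 (≡-5 mod 6), so (3,-5,4)→(3,1,2)
flip: (3,1,2)→(2,-1,3)
reduced (well bottom): (2,-1,3) with a≤c, −a<b≤a
well minimum |f| = |-2| = 2 (negative-definite)

2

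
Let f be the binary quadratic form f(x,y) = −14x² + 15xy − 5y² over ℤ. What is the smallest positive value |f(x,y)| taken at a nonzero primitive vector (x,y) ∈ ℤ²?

translate: b→13 (≡-15 mod 28), so (14,-15,5)→(14,13,4)
flip: (14,13,4)→(4,-13,14)
translate: b→3 (≡-13 mod 8), so (4,-13,14)→(4,3,4)
reduced (well bottom): (4,3,4) with a≤c, −a<b≤a
well minimum |f| = |-4| = 4 (negative-definite)

4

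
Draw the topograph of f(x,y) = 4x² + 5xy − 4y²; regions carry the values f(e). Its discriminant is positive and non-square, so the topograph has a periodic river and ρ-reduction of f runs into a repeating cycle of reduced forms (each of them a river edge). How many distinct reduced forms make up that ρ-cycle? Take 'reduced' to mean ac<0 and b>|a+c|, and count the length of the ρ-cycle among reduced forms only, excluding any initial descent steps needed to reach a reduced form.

D = 89, ⌊√D⌋ = 9
river: ρ → (-4,3,5)
river: ρ → (5,7,-2)
river: ρ → (-2,9,1)
river: ρ → (1,9,-2)
river: ρ → (-2,7,5)
river: ρ → (5,3,-4)
river: ρ → (-4,5,4)
river: ρ → (4,3,-5)
river: ρ → (-5,7,2)
river: ρ → (2,9,-1)
river: ρ → (-1,9,2)
river: ρ → (2,7,-5)
river: ρ → (-5,3,4)
river: ρ → (4,5,-4)
ρ-cycle length = 14 (tail of 0 descent steps not counted)

14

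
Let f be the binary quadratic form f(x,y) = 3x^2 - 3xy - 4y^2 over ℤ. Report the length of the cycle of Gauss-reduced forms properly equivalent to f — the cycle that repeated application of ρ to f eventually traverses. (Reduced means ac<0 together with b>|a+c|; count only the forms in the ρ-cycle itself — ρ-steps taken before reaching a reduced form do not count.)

D = 57, ⌊√D⌋ = 7
descent: ρ → (-4,3,3)  [lands on river]
river: ρ → (3,3,-4)
river: ρ → (-4,5,2)
river: ρ → (2,7,-1)
river: ρ → (-1,7,2)
river: ρ → (2,5,-4)
ρ-cycle length = 6 (tail of 1 descent step not counted)

6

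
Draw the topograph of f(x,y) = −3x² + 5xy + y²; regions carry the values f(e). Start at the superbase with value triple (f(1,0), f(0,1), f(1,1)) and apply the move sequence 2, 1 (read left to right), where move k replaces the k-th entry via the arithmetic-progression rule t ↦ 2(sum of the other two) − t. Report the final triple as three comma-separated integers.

start (-3,1,3) = (f(1,0),f(0,1),f(1,1))
replace slot 2: 2·((-3)+3) − 1 = -1 → (-3,-1,3)
replace slot 1: 2·((-1)+3) − (-3) = 7 → (7,-1,3)

7,-1,3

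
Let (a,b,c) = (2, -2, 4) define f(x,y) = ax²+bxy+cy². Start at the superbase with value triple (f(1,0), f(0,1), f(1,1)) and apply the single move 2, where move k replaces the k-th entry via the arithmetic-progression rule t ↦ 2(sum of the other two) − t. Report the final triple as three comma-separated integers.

start (2,4,4) = (f(1,0),f(0,1),f(1,1))
replace slot 2: 2·(2+4) − 4 = 8 → (2,8,4)

2,8,4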